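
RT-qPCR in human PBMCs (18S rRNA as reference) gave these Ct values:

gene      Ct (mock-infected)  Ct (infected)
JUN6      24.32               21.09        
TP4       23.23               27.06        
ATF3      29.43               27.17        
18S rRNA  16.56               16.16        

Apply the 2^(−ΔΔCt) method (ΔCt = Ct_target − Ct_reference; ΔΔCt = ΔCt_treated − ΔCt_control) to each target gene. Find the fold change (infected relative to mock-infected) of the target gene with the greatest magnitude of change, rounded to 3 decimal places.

0.053

JUN6: ΔΔCt = (21.09−16.16) − (24.32−16.56) = 4.93 − 7.76 = -2.83; fold change = 2^2.83 = 7.111
TP4: ΔΔCt = (27.06−16.16) − (23.23−16.56) = 10.90 − 6.67 = 4.23; fold change = 2^-4.23 = 0.053
ATF3: ΔΔCt = (27.17−16.16) − (29.43−16.56) = 11.01 − 12.87 = -1.86; fold change = 2^1.86 = 3.630
TP4 has the largest |ΔΔCt| = 4.23.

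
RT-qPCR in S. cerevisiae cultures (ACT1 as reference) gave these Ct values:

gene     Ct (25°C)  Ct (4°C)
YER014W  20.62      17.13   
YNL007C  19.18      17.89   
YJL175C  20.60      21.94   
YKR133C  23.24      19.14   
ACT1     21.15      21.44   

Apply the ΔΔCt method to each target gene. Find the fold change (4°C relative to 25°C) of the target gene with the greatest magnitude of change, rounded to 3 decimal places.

20.966

YER014W: ΔΔCt = (17.13−21.44) − (20.62−21.15) = -4.31 − (-0.53) = -3.78; fold change = 2^3.78 = 13.737
YNL007C: ΔΔCt = (17.89−21.44) − (19.18−21.15) = -3.55 − (-1.97) = -1.58; fold change = 2^1.58 = 2.990
YJL175C: ΔΔCt = (21.94−21.44) − (20.60−21.15) = 0.50 − (-0.55) = 1.05; fold change = 2^-1.05 = 0.483
YKR133C: ΔΔCt = (19.14−21.44) − (23.24−21.15) = -2.30 − 2.09 = -4.39; fold change = 2^4.39 = 20.966
YKR133C has the largest |ΔΔCt| = 4.39.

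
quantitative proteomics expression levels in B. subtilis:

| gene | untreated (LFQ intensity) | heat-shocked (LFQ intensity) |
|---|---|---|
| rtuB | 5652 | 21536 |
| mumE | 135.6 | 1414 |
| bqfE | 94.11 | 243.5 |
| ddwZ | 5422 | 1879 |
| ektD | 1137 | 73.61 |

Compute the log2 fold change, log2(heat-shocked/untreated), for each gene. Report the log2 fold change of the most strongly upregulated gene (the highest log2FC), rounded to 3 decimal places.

log2(21536/5652) = 1.930  (rtuB)
log2(1414/135.6) = 3.382  (mumE)
log2(243.5/94.11) = 1.372  (bqfE)
log2(1879/5422) = -1.529  (ddwZ)
log2(73.61/1137) = -3.949  (ektD)
mumE is most strongly upregulated.

3.382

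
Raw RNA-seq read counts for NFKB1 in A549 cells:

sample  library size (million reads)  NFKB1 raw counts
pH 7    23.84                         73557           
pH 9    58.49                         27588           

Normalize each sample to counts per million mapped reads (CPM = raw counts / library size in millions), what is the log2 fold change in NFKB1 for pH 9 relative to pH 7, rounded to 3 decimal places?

-2.710

CPM(pH 7) = 73557 / 23.84 = 3085.4446
CPM(pH 9) = 27588 / 58.49 = 471.6704
Fold change = 471.6704 / 3085.4446 = 0.15287
log2(0.15287) = -2.7096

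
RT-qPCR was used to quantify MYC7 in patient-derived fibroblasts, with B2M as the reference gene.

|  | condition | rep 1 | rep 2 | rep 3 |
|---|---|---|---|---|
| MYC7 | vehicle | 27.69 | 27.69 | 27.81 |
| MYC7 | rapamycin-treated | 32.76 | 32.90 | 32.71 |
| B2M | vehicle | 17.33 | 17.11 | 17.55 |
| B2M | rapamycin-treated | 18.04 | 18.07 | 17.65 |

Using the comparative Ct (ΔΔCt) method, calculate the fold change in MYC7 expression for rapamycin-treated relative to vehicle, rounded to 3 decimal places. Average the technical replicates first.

0.045

Mean Ct: MYC7 vehicle 27.730; MYC7 rapamycin-treated 32.790; B2M vehicle 17.330; B2M rapamycin-treated 17.920
ΔCt(vehicle) = 27.730 − 17.330 = 10.400
ΔCt(rapamycin-treated) = 32.790 − 17.920 = 14.870
ΔΔCt = 14.870 − 10.400 = 4.470
Fold change = 2^(−4.470) = 0.0451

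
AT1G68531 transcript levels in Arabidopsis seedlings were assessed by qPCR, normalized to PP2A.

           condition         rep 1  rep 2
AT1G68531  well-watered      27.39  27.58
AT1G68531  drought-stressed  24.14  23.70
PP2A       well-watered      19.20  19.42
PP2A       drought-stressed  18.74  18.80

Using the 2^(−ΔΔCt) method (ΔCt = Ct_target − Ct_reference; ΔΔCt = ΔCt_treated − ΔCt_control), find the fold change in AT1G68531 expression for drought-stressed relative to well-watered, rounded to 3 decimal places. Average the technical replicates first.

8.140

Mean Ct: AT1G68531 well-watered 27.485; AT1G68531 drought-stressed 23.920; PP2A well-watered 19.310; PP2A drought-stressed 18.770
ΔCt(well-watered) = 27.485 − 19.310 = 8.175
ΔCt(drought-stressed) = 23.920 − 18.770 = 5.150
ΔΔCt = 5.150 − 8.175 = -3.025
Fold change = 2^(−(-3.025)) = 2^3.025 = 8.1398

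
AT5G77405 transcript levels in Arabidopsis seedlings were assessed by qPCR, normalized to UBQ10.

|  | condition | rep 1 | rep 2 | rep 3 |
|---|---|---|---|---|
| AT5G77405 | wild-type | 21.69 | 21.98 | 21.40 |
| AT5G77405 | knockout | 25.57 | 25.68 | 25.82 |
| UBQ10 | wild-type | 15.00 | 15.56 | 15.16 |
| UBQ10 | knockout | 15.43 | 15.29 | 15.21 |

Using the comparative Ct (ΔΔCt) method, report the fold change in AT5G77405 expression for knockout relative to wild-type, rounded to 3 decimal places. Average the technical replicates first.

0.066

Mean Ct: AT5G77405 wild-type 21.690; AT5G77405 knockout 25.690; UBQ10 wild-type 15.240; UBQ10 knockout 15.310
ΔCt(wild-type) = 21.690 − 15.240 = 6.450
ΔCt(knockout) = 25.690 − 15.310 = 10.380
ΔΔCt = 10.380 − 6.450 = 3.930
Fold change = 2^(−3.930) = 0.0656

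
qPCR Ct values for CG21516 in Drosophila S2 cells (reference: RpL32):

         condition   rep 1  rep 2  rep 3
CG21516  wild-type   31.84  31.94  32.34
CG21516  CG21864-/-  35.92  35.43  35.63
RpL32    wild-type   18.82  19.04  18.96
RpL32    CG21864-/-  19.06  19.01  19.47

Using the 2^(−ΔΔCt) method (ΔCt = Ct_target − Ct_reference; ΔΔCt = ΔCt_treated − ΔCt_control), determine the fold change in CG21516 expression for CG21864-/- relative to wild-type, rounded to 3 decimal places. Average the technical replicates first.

0.096

Mean Ct: CG21516 wild-type 32.040; CG21516 CG21864-/- 35.660; RpL32 wild-type 18.940; RpL32 CG21864-/- 19.180
ΔCt(wild-type) = 32.040 − 18.940 = 13.100
ΔCt(CG21864-/-) = 35.660 − 19.180 = 16.480
ΔΔCt = 16.480 − 13.100 = 3.380
Fold change = 2^(−3.380) = 0.0961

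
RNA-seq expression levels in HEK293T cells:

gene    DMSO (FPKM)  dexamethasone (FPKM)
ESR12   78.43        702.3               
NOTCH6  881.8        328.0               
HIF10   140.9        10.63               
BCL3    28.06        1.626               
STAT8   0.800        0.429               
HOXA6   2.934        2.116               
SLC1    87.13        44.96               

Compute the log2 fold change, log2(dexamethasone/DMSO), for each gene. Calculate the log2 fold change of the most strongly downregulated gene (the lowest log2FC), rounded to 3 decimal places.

-4.109

log2(702.3/78.43) = 3.163  (ESR12)
log2(328.0/881.8) = -1.427  (NOTCH6)
log2(10.63/140.9) = -3.728  (HIF10)
log2(1.626/28.06) = -4.109  (BCL3)
log2(0.429/0.800) = -0.899  (STAT8)
log2(2.116/2.934) = -0.472  (HOXA6)
log2(44.96/87.13) = -0.955  (SLC1)
BCL3 is most strongly downregulated.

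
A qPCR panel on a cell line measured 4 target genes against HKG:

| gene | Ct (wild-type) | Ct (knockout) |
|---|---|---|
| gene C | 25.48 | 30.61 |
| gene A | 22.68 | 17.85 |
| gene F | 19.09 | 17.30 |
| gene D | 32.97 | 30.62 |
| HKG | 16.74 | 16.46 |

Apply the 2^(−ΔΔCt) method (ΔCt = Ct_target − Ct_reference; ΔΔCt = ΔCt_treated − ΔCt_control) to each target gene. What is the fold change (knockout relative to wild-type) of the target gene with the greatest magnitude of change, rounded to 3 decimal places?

0.024

gene C: ΔΔCt = (30.61−16.46) − (25.48−16.74) = 14.15 − 8.74 = 5.41; fold change = 2^-5.41 = 0.024
gene A: ΔΔCt = (17.85−16.46) − (22.68−16.74) = 1.39 − 5.94 = -4.55; fold change = 2^4.55 = 23.425
gene F: ΔΔCt = (17.30−16.46) − (19.09−16.74) = 0.84 − 2.35 = -1.51; fold change = 2^1.51 = 2.848
gene D: ΔΔCt = (30.62−16.46) − (32.97−16.74) = 14.16 − 16.23 = -2.07; fold change = 2^2.07 = 4.199
gene C has the largest |ΔΔCt| = 5.41.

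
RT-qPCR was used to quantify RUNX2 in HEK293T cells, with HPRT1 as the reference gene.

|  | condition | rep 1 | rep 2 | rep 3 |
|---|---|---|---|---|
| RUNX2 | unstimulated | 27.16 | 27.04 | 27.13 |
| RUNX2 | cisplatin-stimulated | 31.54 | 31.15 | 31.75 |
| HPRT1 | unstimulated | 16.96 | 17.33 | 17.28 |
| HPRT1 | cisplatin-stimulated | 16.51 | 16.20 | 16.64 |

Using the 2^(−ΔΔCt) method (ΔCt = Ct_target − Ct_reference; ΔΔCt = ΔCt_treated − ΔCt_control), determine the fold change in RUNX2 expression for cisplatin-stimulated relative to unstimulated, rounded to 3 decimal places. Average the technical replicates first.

Mean Ct: RUNX2 unstimulated 27.110; RUNX2 cisplatin-stimulated 31.480; HPRT1 unstimulated 17.190; HPRT1 cisplatin-stimulated 16.450
ΔCt(unstimulated) = 27.110 − 17.190 = 9.920
ΔCt(cisplatin-stimulated) = 31.480 − 16.450 = 15.030
ΔΔCt = 15.030 − 9.920 = 5.110
Fold change = 2^(−5.110) = 0.0290

0.029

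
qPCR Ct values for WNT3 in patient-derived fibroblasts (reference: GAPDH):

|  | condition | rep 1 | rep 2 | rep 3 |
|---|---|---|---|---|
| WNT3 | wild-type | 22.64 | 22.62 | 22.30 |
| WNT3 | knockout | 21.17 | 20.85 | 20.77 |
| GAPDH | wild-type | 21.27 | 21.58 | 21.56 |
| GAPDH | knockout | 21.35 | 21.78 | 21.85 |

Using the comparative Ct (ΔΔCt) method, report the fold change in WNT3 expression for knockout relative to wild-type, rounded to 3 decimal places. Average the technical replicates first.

3.434

Mean Ct: WNT3 wild-type 22.520; WNT3 knockout 20.930; GAPDH wild-type 21.470; GAPDH knockout 21.660
ΔCt(wild-type) = 22.520 − 21.470 = 1.050
ΔCt(knockout) = 20.930 − 21.660 = -0.730
ΔΔCt = -0.730 − 1.050 = -1.780
Fold change = 2^(−(-1.780)) = 2^1.780 = 3.4343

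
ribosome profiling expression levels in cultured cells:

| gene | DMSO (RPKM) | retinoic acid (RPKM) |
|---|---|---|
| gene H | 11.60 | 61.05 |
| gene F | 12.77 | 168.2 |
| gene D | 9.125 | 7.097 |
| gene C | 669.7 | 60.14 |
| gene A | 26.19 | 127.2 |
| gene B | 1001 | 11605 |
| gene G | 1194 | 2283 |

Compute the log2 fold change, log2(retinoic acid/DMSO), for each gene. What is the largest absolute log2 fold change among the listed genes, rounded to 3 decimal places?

3.719

log2(61.05/11.60) = 2.396  (gene H)
log2(168.2/12.77) = 3.719  (gene F)
log2(7.097/9.125) = -0.363  (gene D)
log2(60.14/669.7) = -3.477  (gene C)
log2(127.2/26.19) = 2.280  (gene A)
log2(11605/1001) = 3.535  (gene B)
log2(2283/1194) = 0.935  (gene G)
The largest magnitude belongs to gene F.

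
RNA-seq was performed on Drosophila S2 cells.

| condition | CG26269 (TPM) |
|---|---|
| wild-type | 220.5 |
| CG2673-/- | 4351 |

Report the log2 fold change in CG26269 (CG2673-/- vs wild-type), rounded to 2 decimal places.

Fold change = 4351 / 220.5 = 19.7324
log2(19.7324) = 4.302

4.30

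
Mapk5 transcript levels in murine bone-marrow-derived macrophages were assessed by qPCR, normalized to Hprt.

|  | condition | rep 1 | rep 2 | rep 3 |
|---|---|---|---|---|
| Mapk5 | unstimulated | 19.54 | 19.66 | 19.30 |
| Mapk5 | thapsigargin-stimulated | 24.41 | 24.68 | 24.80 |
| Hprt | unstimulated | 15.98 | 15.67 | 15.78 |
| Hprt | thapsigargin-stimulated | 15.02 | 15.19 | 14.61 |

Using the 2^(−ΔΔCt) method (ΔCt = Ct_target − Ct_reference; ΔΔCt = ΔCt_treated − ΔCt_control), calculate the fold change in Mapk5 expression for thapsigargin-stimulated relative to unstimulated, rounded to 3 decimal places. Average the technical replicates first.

0.016

Mean Ct: Mapk5 unstimulated 19.500; Mapk5 thapsigargin-stimulated 24.630; Hprt unstimulated 15.810; Hprt thapsigargin-stimulated 14.940
ΔCt(unstimulated) = 19.500 − 15.810 = 3.690
ΔCt(thapsigargin-stimulated) = 24.630 − 14.940 = 9.690
ΔΔCt = 9.690 − 3.690 = 6.000
Fold change = 2^(−6.000) = 0.0156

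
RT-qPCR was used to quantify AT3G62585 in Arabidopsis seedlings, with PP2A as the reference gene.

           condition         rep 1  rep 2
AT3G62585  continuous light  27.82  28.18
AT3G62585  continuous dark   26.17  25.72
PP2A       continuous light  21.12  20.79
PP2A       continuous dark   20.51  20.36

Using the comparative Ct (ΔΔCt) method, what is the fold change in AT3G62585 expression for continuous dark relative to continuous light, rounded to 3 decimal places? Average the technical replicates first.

Mean Ct: AT3G62585 continuous light 28.000; AT3G62585 continuous dark 25.945; PP2A continuous light 20.955; PP2A continuous dark 20.435
ΔCt(continuous light) = 28.000 − 20.955 = 7.045
ΔCt(continuous dark) = 25.945 − 20.435 = 5.510
ΔΔCt = 5.510 − 7.045 = -1.535
Fold change = 2^(−(-1.535)) = 2^1.535 = 2.8979

2.898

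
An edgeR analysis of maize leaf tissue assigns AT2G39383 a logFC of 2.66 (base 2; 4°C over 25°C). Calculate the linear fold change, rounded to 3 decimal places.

6.320

Fold change = 2^(2.66) = 6.3203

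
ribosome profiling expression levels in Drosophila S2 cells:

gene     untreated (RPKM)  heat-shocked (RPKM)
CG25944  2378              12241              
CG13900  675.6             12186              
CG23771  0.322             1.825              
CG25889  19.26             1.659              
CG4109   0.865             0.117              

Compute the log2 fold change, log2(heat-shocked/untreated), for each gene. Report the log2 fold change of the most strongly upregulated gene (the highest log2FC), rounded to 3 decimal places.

4.173

log2(12241/2378) = 2.364  (CG25944)
log2(12186/675.6) = 4.173  (CG13900)
log2(1.825/0.322) = 2.503  (CG23771)
log2(1.659/19.26) = -3.537  (CG25889)
log2(0.117/0.865) = -2.886  (CG4109)
CG13900 is most strongly upregulated.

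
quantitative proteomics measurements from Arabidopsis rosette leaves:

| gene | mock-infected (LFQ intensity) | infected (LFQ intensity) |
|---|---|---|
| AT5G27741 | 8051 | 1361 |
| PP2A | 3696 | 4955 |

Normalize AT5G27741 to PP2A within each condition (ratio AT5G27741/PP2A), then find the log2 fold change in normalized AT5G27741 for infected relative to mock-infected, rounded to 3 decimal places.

-2.987

AT5G27741/PP2A (mock-infected) = 8051 / 3696 = 2.1783
AT5G27741/PP2A (infected) = 1361 / 4955 = 0.27467
Fold change = 0.27467 / 2.1783 = 0.1261
log2(0.1261) = -2.9874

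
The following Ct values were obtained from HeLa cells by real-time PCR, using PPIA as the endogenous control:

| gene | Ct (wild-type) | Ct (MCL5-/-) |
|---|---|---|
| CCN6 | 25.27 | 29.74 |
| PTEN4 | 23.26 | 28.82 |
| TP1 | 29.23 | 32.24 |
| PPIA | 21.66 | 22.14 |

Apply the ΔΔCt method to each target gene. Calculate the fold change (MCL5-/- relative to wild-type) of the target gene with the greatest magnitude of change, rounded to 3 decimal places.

0.030

CCN6: ΔΔCt = (29.74−22.14) − (25.27−21.66) = 7.60 − 3.61 = 3.99; fold change = 2^-3.99 = 0.063
PTEN4: ΔΔCt = (28.82−22.14) − (23.26−21.66) = 6.68 − 1.60 = 5.08; fold change = 2^-5.08 = 0.030
TP1: ΔΔCt = (32.24−22.14) − (29.23−21.66) = 10.10 − 7.57 = 2.53; fold change = 2^-2.53 = 0.173
PTEN4 has the largest |ΔΔCt| = 5.08.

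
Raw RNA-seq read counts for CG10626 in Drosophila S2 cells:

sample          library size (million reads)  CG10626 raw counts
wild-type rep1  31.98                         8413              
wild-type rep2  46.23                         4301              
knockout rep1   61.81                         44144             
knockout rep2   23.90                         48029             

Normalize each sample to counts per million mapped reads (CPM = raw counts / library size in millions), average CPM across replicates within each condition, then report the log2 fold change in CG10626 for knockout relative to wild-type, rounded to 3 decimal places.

CPM(wild-type rep1) = 8413 / 31.98 = 263.0707
CPM(wild-type rep2) = 4301 / 46.23 = 93.0348
CPM(knockout rep1) = 44144 / 61.81 = 714.1886
CPM(knockout rep2) = 48029 / 23.90 = 2009.5816
mean CPM(wild-type) = 178.0527; mean CPM(knockout) = 1361.8851
Fold change = 1361.8851 / 178.0527 = 7.64877
log2(7.64877) = 2.9352

2.935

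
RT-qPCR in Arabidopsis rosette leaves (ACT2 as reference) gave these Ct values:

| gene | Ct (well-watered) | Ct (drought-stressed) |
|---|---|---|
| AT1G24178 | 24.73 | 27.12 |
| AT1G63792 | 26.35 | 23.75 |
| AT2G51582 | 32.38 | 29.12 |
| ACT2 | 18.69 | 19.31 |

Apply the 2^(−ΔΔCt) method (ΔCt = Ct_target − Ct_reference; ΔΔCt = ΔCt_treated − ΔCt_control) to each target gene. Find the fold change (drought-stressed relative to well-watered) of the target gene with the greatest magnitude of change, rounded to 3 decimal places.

AT1G24178: ΔΔCt = (27.12−19.31) − (24.73−18.69) = 7.81 − 6.04 = 1.77; fold change = 2^-1.77 = 0.293
AT1G63792: ΔΔCt = (23.75−19.31) − (26.35−18.69) = 4.44 − 7.66 = -3.22; fold change = 2^3.22 = 9.318
AT2G51582: ΔΔCt = (29.12−19.31) − (32.38−18.69) = 9.81 − 13.69 = -3.88; fold change = 2^3.88 = 14.723
AT2G51582 has the largest |ΔΔCt| = 3.88.

14.723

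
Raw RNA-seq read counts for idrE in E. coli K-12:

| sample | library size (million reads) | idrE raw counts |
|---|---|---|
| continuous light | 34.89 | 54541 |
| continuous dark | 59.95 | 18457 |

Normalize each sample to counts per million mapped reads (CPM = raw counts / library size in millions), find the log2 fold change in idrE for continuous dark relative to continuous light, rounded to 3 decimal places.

CPM(continuous light) = 54541 / 34.89 = 1563.2273
CPM(continuous dark) = 18457 / 59.95 = 307.8732
Fold change = 307.8732 / 1563.2273 = 0.19695
log2(0.19695) = -2.3441

-2.344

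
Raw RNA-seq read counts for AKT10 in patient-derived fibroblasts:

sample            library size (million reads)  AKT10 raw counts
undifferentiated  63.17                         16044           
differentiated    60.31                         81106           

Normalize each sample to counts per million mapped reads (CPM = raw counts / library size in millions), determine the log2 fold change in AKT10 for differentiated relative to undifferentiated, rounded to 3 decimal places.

2.405

CPM(undifferentiated) = 16044 / 63.17 = 253.9813
CPM(differentiated) = 81106 / 60.31 = 1344.8184
Fold change = 1344.8184 / 253.9813 = 5.29495
log2(5.29495) = 2.4046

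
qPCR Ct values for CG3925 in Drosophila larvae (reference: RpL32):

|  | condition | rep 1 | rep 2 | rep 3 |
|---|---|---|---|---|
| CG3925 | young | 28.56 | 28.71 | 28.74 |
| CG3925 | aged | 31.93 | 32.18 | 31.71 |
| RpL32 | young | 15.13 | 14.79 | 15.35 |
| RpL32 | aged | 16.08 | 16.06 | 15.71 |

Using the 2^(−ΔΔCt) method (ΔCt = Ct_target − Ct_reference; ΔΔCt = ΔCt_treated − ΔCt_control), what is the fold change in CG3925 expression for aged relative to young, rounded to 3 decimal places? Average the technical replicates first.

0.188

Mean Ct: CG3925 young 28.670; CG3925 aged 31.940; RpL32 young 15.090; RpL32 aged 15.950
ΔCt(young) = 28.670 − 15.090 = 13.580
ΔCt(aged) = 31.940 − 15.950 = 15.990
ΔΔCt = 15.990 − 13.580 = 2.410
Fold change = 2^(−2.410) = 0.1882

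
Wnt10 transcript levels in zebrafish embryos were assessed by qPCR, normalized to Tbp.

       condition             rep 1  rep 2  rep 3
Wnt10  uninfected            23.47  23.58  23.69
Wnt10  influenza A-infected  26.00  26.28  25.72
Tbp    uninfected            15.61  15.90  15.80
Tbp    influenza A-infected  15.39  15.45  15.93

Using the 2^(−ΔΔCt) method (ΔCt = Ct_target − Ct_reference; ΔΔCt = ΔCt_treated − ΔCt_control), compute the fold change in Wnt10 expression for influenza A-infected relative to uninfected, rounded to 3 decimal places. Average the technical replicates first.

0.165

Mean Ct: Wnt10 uninfected 23.580; Wnt10 influenza A-infected 26.000; Tbp uninfected 15.770; Tbp influenza A-infected 15.590
ΔCt(uninfected) = 23.580 − 15.770 = 7.810
ΔCt(influenza A-infected) = 26.000 − 15.590 = 10.410
ΔΔCt = 10.410 − 7.810 = 2.600
Fold change = 2^(−2.600) = 0.1649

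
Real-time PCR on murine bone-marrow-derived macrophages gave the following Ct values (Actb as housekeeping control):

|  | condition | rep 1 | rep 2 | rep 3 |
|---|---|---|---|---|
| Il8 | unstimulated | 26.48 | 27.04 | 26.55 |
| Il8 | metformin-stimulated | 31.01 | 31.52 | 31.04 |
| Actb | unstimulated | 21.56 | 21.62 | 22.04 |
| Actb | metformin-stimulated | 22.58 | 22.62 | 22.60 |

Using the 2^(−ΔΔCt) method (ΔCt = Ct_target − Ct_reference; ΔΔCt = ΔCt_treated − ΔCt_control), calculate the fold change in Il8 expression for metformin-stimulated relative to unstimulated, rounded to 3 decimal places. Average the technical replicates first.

0.080

Mean Ct: Il8 unstimulated 26.690; Il8 metformin-stimulated 31.190; Actb unstimulated 21.740; Actb metformin-stimulated 22.600
ΔCt(unstimulated) = 26.690 − 21.740 = 4.950
ΔCt(metformin-stimulated) = 31.190 − 22.600 = 8.590
ΔΔCt = 8.590 − 4.950 = 3.640
Fold change = 2^(−3.640) = 0.0802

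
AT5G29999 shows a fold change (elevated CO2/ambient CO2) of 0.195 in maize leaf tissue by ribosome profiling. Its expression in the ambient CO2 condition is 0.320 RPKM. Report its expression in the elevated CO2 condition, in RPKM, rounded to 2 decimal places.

0.06

elevated CO2 expression = 0.320 × 0.195 = 0.06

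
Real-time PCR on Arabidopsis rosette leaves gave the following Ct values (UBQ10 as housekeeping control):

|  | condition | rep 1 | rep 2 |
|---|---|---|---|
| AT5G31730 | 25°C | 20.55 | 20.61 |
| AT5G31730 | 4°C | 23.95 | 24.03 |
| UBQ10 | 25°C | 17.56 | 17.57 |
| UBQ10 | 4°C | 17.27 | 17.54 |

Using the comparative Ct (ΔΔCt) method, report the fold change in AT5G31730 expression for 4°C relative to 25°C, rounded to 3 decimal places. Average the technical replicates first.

0.084

Mean Ct: AT5G31730 25°C 20.580; AT5G31730 4°C 23.990; UBQ10 25°C 17.565; UBQ10 4°C 17.405
ΔCt(25°C) = 20.580 − 17.565 = 3.015
ΔCt(4°C) = 23.990 − 17.405 = 6.585
ΔΔCt = 6.585 − 3.015 = 3.570
Fold change = 2^(−3.570) = 0.0842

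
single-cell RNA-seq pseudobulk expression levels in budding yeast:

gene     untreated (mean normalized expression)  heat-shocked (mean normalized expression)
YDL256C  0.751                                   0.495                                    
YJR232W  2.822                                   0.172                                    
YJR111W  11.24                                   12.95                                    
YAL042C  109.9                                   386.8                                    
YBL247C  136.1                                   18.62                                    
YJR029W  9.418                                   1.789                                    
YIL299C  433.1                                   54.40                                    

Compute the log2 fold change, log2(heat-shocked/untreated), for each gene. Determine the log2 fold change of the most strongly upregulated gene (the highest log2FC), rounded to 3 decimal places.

log2(0.495/0.751) = -0.601  (YDL256C)
log2(0.172/2.822) = -4.036  (YJR232W)
log2(12.95/11.24) = 0.204  (YJR111W)
log2(386.8/109.9) = 1.815  (YAL042C)
log2(18.62/136.1) = -2.870  (YBL247C)
log2(1.789/9.418) = -2.396  (YJR029W)
log2(54.40/433.1) = -2.993  (YIL299C)
YAL042C is most strongly upregulated.

1.815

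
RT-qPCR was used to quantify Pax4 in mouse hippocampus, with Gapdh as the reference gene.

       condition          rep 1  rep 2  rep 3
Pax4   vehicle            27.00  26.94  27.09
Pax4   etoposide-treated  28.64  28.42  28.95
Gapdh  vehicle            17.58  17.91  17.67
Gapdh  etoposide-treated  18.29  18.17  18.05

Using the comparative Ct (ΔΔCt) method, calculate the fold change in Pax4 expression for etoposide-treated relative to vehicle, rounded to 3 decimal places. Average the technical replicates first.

0.432

Mean Ct: Pax4 vehicle 27.010; Pax4 etoposide-treated 28.670; Gapdh vehicle 17.720; Gapdh etoposide-treated 18.170
ΔCt(vehicle) = 27.010 − 17.720 = 9.290
ΔCt(etoposide-treated) = 28.670 − 18.170 = 10.500
ΔΔCt = 10.500 − 9.290 = 1.210
Fold change = 2^(−1.210) = 0.4323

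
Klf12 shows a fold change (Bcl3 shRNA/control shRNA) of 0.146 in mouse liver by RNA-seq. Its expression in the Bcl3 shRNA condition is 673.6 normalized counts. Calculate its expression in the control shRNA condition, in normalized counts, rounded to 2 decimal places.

4613.70

control shRNA expression = 673.6 / 0.146 = 4613.70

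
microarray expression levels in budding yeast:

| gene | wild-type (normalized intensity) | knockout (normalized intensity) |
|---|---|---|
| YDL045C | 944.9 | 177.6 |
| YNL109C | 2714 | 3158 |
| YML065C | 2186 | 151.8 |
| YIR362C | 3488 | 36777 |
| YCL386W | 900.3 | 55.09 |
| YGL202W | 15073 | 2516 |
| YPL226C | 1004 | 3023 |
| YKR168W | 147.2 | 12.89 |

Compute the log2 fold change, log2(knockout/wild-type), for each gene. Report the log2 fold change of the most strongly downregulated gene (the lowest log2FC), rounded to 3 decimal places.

log2(177.6/944.9) = -2.412  (YDL045C)
log2(3158/2714) = 0.219  (YNL109C)
log2(151.8/2186) = -3.848  (YML065C)
log2(36777/3488) = 3.398  (YIR362C)
log2(55.09/900.3) = -4.031  (YCL386W)
log2(2516/15073) = -2.583  (YGL202W)
log2(3023/1004) = 1.590  (YPL226C)
log2(12.89/147.2) = -3.513  (YKR168W)
YCL386W is most strongly downregulated.

-4.031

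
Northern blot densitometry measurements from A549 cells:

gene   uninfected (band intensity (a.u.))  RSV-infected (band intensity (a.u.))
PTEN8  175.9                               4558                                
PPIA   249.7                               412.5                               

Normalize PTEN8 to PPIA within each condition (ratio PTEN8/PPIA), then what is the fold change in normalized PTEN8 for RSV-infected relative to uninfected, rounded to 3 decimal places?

15.686

PTEN8/PPIA (uninfected) = 175.9 / 249.7 = 0.70445
PTEN8/PPIA (RSV-infected) = 4558 / 412.5 = 11.05
Fold change = 11.05 / 0.70445 = 15.6857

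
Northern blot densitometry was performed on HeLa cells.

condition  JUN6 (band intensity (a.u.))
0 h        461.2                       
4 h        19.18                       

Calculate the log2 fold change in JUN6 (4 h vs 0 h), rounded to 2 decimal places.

-4.59

Fold change = 19.18 / 461.2 = 0.0416
log2(0.0416) = -4.588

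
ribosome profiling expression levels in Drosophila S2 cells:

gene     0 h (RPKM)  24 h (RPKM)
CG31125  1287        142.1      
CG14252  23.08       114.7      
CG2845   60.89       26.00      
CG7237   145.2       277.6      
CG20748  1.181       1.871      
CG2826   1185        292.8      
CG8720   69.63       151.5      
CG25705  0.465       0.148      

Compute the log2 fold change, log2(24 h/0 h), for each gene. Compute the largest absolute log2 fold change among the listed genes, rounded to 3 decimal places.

log2(142.1/1287) = -3.179  (CG31125)
log2(114.7/23.08) = 2.313  (CG14252)
log2(26.00/60.89) = -1.228  (CG2845)
log2(277.6/145.2) = 0.935  (CG7237)
log2(1.871/1.181) = 0.664  (CG20748)
log2(292.8/1185) = -2.017  (CG2826)
log2(151.5/69.63) = 1.122  (CG8720)
log2(0.148/0.465) = -1.652  (CG25705)
The largest magnitude belongs to CG31125.

3.179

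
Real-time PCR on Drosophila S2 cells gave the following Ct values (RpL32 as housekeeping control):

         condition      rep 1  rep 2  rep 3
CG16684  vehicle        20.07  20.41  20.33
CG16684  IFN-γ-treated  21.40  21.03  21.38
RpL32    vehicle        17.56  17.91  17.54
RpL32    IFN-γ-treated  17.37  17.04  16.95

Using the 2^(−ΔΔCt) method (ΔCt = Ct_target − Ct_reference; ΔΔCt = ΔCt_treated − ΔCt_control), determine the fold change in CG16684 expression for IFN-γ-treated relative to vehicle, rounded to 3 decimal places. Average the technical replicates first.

0.342

Mean Ct: CG16684 vehicle 20.270; CG16684 IFN-γ-treated 21.270; RpL32 vehicle 17.670; RpL32 IFN-γ-treated 17.120
ΔCt(vehicle) = 20.270 − 17.670 = 2.600
ΔCt(IFN-γ-treated) = 21.270 − 17.120 = 4.150
ΔΔCt = 4.150 − 2.600 = 1.550
Fold change = 2^(−1.550) = 0.3415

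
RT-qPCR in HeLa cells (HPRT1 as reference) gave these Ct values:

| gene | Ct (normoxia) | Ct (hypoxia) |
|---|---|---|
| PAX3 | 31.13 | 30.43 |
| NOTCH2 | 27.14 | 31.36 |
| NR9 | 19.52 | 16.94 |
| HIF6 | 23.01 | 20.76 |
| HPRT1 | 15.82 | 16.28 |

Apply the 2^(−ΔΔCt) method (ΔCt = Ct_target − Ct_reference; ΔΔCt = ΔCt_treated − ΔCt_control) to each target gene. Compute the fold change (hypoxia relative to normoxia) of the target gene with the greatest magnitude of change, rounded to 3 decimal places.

0.074

PAX3: ΔΔCt = (30.43−16.28) − (31.13−15.82) = 14.15 − 15.31 = -1.16; fold change = 2^1.16 = 2.235
NOTCH2: ΔΔCt = (31.36−16.28) − (27.14−15.82) = 15.08 − 11.32 = 3.76; fold change = 2^-3.76 = 0.074
NR9: ΔΔCt = (16.94−16.28) − (19.52−15.82) = 0.66 − 3.70 = -3.04; fold change = 2^3.04 = 8.225
HIF6: ΔΔCt = (20.76−16.28) − (23.01−15.82) = 4.48 − 7.19 = -2.71; fold change = 2^2.71 = 6.543
NOTCH2 has the largest |ΔΔCt| = 3.76.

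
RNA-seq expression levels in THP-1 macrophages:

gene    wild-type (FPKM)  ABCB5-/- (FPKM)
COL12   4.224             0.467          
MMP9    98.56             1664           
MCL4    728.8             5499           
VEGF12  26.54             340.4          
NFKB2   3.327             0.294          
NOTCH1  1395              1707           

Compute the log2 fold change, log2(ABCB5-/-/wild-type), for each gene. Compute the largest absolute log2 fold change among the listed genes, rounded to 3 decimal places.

log2(0.467/4.224) = -3.177  (COL12)
log2(1664/98.56) = 4.078  (MMP9)
log2(5499/728.8) = 2.916  (MCL4)
log2(340.4/26.54) = 3.681  (VEGF12)
log2(0.294/3.327) = -3.500  (NFKB2)
log2(1707/1395) = 0.291  (NOTCH1)
The largest magnitude belongs to MMP9.

4.078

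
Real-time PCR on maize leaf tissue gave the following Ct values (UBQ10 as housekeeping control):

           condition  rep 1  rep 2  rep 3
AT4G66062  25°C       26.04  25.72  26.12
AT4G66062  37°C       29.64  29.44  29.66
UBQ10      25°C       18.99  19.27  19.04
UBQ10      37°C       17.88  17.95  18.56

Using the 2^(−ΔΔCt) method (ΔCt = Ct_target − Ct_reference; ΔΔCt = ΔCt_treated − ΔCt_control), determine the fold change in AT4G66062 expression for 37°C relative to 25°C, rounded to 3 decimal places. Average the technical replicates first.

0.042

Mean Ct: AT4G66062 25°C 25.960; AT4G66062 37°C 29.580; UBQ10 25°C 19.100; UBQ10 37°C 18.130
ΔCt(25°C) = 25.960 − 19.100 = 6.860
ΔCt(37°C) = 29.580 − 18.130 = 11.450
ΔΔCt = 11.450 − 6.860 = 4.590
Fold change = 2^(−4.590) = 0.0415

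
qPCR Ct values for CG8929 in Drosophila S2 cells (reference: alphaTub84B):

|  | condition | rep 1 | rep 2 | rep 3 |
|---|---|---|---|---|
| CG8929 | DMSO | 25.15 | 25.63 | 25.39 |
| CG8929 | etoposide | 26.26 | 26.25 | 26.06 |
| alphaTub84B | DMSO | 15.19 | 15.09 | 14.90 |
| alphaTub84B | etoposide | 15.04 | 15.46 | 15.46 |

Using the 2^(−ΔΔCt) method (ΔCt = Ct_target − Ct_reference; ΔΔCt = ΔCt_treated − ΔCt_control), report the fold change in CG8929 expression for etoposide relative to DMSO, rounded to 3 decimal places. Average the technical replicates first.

0.688

Mean Ct: CG8929 DMSO 25.390; CG8929 etoposide 26.190; alphaTub84B DMSO 15.060; alphaTub84B etoposide 15.320
ΔCt(DMSO) = 25.390 − 15.060 = 10.330
ΔCt(etoposide) = 26.190 − 15.320 = 10.870
ΔΔCt = 10.870 − 10.330 = 0.540
Fold change = 2^(−0.540) = 0.6878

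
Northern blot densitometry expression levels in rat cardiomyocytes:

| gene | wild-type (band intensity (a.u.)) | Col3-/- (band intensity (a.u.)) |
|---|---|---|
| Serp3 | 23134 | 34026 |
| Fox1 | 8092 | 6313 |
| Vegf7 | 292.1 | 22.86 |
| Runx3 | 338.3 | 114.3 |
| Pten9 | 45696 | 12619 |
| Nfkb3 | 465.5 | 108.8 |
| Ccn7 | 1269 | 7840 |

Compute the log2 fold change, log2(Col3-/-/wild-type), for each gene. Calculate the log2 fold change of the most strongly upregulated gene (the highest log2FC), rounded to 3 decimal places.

log2(34026/23134) = 0.557  (Serp3)
log2(6313/8092) = -0.358  (Fox1)
log2(22.86/292.1) = -3.676  (Vegf7)
log2(114.3/338.3) = -1.565  (Runx3)
log2(12619/45696) = -1.856  (Pten9)
log2(108.8/465.5) = -2.097  (Nfkb3)
log2(7840/1269) = 2.627  (Ccn7)
Ccn7 is most strongly upregulated.

2.627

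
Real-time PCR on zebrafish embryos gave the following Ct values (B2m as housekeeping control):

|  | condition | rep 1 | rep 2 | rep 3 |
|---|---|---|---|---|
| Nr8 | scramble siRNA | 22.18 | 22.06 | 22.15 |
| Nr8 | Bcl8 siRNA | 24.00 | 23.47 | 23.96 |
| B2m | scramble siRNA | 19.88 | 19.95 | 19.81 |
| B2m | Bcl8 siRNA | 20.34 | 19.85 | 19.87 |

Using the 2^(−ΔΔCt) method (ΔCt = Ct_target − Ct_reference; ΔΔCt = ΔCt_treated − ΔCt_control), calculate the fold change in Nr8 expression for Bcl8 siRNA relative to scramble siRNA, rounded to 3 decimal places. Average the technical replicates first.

0.344

Mean Ct: Nr8 scramble siRNA 22.130; Nr8 Bcl8 siRNA 23.810; B2m scramble siRNA 19.880; B2m Bcl8 siRNA 20.020
ΔCt(scramble siRNA) = 22.130 − 19.880 = 2.250
ΔCt(Bcl8 siRNA) = 23.810 − 20.020 = 3.790
ΔΔCt = 3.790 − 2.250 = 1.540
Fold change = 2^(−1.540) = 0.3439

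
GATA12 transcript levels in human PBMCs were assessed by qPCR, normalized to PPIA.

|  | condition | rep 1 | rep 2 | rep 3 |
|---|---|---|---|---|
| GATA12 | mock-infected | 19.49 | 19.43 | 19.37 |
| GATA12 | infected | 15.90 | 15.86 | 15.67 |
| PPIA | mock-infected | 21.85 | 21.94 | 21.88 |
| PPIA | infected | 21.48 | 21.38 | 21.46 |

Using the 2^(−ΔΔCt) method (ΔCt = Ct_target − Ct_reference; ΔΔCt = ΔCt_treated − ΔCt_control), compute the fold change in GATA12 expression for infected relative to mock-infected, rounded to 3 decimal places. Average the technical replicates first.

Mean Ct: GATA12 mock-infected 19.430; GATA12 infected 15.810; PPIA mock-infected 21.890; PPIA infected 21.440
ΔCt(mock-infected) = 19.430 − 21.890 = -2.460
ΔCt(infected) = 15.810 − 21.440 = -5.630
ΔΔCt = -5.630 − (-2.460) = -3.170
Fold change = 2^(−(-3.170)) = 2^3.170 = 9.0005

9.000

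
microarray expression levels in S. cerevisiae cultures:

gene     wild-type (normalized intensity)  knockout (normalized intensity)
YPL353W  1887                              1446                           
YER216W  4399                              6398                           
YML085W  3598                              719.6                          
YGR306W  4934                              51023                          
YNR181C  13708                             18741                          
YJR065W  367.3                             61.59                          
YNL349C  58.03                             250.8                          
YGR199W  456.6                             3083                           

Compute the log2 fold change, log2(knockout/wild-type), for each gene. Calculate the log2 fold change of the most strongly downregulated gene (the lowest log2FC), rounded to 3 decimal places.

log2(1446/1887) = -0.384  (YPL353W)
log2(6398/4399) = 0.540  (YER216W)
log2(719.6/3598) = -2.322  (YML085W)
log2(51023/4934) = 3.370  (YGR306W)
log2(18741/13708) = 0.451  (YNR181C)
log2(61.59/367.3) = -2.576  (YJR065W)
log2(250.8/58.03) = 2.112  (YNL349C)
log2(3083/456.6) = 2.755  (YGR199W)
YJR065W is most strongly downregulated.

-2.576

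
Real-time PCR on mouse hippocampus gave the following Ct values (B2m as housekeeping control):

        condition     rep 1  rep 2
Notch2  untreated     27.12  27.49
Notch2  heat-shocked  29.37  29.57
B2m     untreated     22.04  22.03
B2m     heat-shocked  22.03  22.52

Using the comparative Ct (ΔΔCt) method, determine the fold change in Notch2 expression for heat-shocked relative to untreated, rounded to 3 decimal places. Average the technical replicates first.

Mean Ct: Notch2 untreated 27.305; Notch2 heat-shocked 29.470; B2m untreated 22.035; B2m heat-shocked 22.275
ΔCt(untreated) = 27.305 − 22.035 = 5.270
ΔCt(heat-shocked) = 29.470 − 22.275 = 7.195
ΔΔCt = 7.195 − 5.270 = 1.925
Fold change = 2^(−1.925) = 0.2633

0.263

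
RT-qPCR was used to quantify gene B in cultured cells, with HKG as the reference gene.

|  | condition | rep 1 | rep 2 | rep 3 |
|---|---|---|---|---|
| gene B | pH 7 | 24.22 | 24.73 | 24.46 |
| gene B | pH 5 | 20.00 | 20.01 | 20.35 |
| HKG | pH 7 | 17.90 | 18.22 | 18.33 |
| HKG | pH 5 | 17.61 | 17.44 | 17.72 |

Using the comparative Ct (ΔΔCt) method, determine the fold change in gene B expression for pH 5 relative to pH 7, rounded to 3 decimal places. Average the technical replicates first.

13.833

Mean Ct: gene B pH 7 24.470; gene B pH 5 20.120; HKG pH 7 18.150; HKG pH 5 17.590
ΔCt(pH 7) = 24.470 − 18.150 = 6.320
ΔCt(pH 5) = 20.120 − 17.590 = 2.530
ΔΔCt = 2.530 − 6.320 = -3.790
Fold change = 2^(−(-3.790)) = 2^3.790 = 13.8326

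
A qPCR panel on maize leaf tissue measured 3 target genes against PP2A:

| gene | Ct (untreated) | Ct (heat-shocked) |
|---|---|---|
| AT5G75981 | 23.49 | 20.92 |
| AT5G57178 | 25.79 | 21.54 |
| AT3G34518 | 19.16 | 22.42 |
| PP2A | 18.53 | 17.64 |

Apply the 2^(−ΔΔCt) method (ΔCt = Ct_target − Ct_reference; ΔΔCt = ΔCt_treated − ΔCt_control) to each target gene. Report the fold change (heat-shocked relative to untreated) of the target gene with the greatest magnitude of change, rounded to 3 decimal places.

AT5G75981: ΔΔCt = (20.92−17.64) − (23.49−18.53) = 3.28 − 4.96 = -1.68; fold change = 2^1.68 = 3.204
AT5G57178: ΔΔCt = (21.54−17.64) − (25.79−18.53) = 3.90 − 7.26 = -3.36; fold change = 2^3.36 = 10.267
AT3G34518: ΔΔCt = (22.42−17.64) − (19.16−18.53) = 4.78 − 0.63 = 4.15; fold change = 2^-4.15 = 0.056
AT3G34518 has the largest |ΔΔCt| = 4.15.

0.056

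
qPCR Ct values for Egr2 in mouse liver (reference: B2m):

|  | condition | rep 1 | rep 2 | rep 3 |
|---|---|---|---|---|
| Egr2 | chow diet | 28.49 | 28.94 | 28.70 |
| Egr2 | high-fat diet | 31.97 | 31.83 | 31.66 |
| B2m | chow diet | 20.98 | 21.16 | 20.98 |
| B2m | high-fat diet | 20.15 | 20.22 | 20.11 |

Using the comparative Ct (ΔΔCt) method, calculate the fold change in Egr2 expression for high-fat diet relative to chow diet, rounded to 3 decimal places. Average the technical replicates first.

Mean Ct: Egr2 chow diet 28.710; Egr2 high-fat diet 31.820; B2m chow diet 21.040; B2m high-fat diet 20.160
ΔCt(chow diet) = 28.710 − 21.040 = 7.670
ΔCt(high-fat diet) = 31.820 − 20.160 = 11.660
ΔΔCt = 11.660 − 7.670 = 3.990
Fold change = 2^(−3.990) = 0.0629

0.063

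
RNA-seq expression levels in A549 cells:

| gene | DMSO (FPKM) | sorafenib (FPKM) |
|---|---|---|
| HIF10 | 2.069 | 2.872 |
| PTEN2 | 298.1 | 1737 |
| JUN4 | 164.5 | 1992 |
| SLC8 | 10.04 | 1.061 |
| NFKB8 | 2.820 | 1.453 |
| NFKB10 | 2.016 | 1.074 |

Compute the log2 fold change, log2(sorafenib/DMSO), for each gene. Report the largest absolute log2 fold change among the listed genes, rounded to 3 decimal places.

3.598

log2(2.872/2.069) = 0.473  (HIF10)
log2(1737/298.1) = 2.543  (PTEN2)
log2(1992/164.5) = 3.598  (JUN4)
log2(1.061/10.04) = -3.242  (SLC8)
log2(1.453/2.820) = -0.957  (NFKB8)
log2(1.074/2.016) = -0.909  (NFKB10)
The largest magnitude belongs to JUN4.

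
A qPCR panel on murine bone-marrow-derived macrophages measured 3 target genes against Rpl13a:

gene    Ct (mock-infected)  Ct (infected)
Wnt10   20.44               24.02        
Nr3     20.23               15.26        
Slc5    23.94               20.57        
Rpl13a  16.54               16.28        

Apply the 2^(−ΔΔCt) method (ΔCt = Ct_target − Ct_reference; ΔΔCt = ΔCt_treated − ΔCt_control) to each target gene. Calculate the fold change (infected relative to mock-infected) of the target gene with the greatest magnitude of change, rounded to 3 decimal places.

26.173

Wnt10: ΔΔCt = (24.02−16.28) − (20.44−16.54) = 7.74 − 3.90 = 3.84; fold change = 2^-3.84 = 0.070
Nr3: ΔΔCt = (15.26−16.28) − (20.23−16.54) = -1.02 − 3.69 = -4.71; fold change = 2^4.71 = 26.173
Slc5: ΔΔCt = (20.57−16.28) − (23.94−16.54) = 4.29 − 7.40 = -3.11; fold change = 2^3.11 = 8.634
Nr3 has the largest |ΔΔCt| = 4.71.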